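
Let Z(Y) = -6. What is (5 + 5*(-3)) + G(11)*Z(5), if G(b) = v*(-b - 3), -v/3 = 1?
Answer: -262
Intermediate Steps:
v = -3 (v = -3*1 = -3)
G(b) = 9 + 3*b (G(b) = -3*(-b - 3) = -3*(-3 - b) = 9 + 3*b)
(5 + 5*(-3)) + G(11)*Z(5) = (5 + 5*(-3)) + (9 + 3*11)*(-6) = (5 - 15) + (9 + 33)*(-6) = -10 + 42*(-6) = -10 - 252 = -262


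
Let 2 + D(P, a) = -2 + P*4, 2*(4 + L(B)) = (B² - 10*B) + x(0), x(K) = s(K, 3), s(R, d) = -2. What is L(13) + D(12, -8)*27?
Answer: 2405/2 ≈ 1202.5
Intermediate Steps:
x(K) = -2
L(B) = -5 + B²/2 - 5*B (L(B) = -4 + ((B² - 10*B) - 2)/2 = -4 + (-2 + B² - 10*B)/2 = -4 + (-1 + B²/2 - 5*B) = -5 + B²/2 - 5*B)
D(P, a) = -4 + 4*P (D(P, a) = -2 + (-2 + P*4) = -2 + (-2 + 4*P) = -4 + 4*P)
L(13) + D(12, -8)*27 = (-5 + (½)*13² - 5*13) + (-4 + 4*12)*27 = (-5 + (½)*169 - 65) + (-4 + 48)*27 = (-5 + 169/2 - 65) + 44*27 = 29/2 + 1188 = 2405/2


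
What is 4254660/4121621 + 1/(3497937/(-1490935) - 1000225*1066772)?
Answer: 966931842247976495471515/936696842187522708349792 ≈ 1.0323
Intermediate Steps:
4254660/4121621 + 1/(3497937/(-1490935) - 1000225*1066772) = 4254660*(1/4121621) + (1/1066772)/(3497937*(-1/1490935) - 1000225) = 4254660/4121621 + (1/1066772)/(-3497937/1490935 - 1000225) = 4254660/4121621 + (1/1066772)/(-1491273958312/1490935) = 4254660/4121621 - 1490935/1491273958312*1/1066772 = 4254660/4121621 - 1490935/1590849303056408864 = 966931842247976495471515/936696842187522708349792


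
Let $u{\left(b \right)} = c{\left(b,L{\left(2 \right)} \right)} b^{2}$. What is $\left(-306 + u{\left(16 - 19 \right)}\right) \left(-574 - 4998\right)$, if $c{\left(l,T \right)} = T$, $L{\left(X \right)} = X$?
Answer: $1604736$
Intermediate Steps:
$u{\left(b \right)} = 2 b^{2}$
$\left(-306 + u{\left(16 - 19 \right)}\right) \left(-574 - 4998\right) = \left(-306 + 2 \left(16 - 19\right)^{2}\right) \left(-574 - 4998\right) = \left(-306 + 2 \left(-3\right)^{2}\right) \left(-5572\right) = \left(-306 + 2 \cdot 9\right) \left(-5572\right) = \left(-306 + 18\right) \left(-5572\right) = \left(-288\right) \left(-5572\right) = 1604736$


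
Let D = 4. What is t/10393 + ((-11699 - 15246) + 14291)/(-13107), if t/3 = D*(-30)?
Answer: 42264834/45407017 ≈ 0.93080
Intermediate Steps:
t = -360 (t = 3*(4*(-30)) = 3*(-120) = -360)
t/10393 + ((-11699 - 15246) + 14291)/(-13107) = -360/10393 + ((-11699 - 15246) + 14291)/(-13107) = -360*1/10393 + (-26945 + 14291)*(-1/13107) = -360/10393 - 12654*(-1/13107) = -360/10393 + 4218/4369 = 42264834/45407017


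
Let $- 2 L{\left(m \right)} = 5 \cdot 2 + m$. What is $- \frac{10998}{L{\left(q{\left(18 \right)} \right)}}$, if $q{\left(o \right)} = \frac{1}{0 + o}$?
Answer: $\frac{395928}{181} \approx 2187.4$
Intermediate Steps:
$q{\left(o \right)} = \frac{1}{o}$
$L{\left(m \right)} = -5 - \frac{m}{2}$ ($L{\left(m \right)} = - \frac{5 \cdot 2 + m}{2} = - \frac{10 + m}{2} = -5 - \frac{m}{2}$)
$- \frac{10998}{L{\left(q{\left(18 \right)} \right)}} = - \frac{10998}{-5 - \frac{1}{2 \cdot 18}} = - \frac{10998}{-5 - \frac{1}{36}} = - \frac{10998}{- \frac{181}{36}} = \left(-10998\right) \left(- \frac{36}{181}\right) = \frac{395928}{181}$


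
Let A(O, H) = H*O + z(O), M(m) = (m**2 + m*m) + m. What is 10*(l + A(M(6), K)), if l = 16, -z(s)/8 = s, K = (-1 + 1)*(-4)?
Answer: -6080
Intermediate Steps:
K = 0 (K = 0*(-4) = 0)
z(s) = -8*s
M(m) = m + 2*m**2 (M(m) = (m**2 + m**2) + m = 2*m**2 + m = m + 2*m**2)
A(O, H) = -8*O + H*O (A(O, H) = H*O - 8*O = -8*O + H*O)
10*(l + A(M(6), K)) = 10*(16 + (6*(1 + 2*6))*(-8 + 0)) = 10*(16 + (6*(1 + 12))*(-8)) = 10*(16 + (6*13)*(-8)) = 10*(16 + 78*(-8)) = 10*(16 - 624) = 10*(-608) = -6080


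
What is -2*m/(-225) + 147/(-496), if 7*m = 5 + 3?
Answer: -223589/781200 ≈ -0.28621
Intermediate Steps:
m = 8/7 (m = (5 + 3)/7 = (⅐)*8 = 8/7 ≈ 1.1429)
-2*m/(-225) + 147/(-496) = -2*8/7/(-225) + 147/(-496) = -16/7*(-1/225) + 147*(-1/496) = 16/1575 - 147/496 = -223589/781200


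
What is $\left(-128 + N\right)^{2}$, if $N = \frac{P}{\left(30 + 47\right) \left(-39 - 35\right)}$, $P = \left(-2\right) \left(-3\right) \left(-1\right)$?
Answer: $\frac{132983479561}{8116801} \approx 16384.0$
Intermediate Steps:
$P = -6$ ($P = 6 \left(-1\right) = -6$)
$N = \frac{3}{2849}$ ($N = - \frac{6}{\left(30 + 47\right) \left(-39 - 35\right)} = - \frac{6}{77 \left(-74\right)} = - \frac{6}{-5698} = \left(-6\right) \left(- \frac{1}{5698}\right) = \frac{3}{2849} \approx 0.001053$)
$\left(-128 + N\right)^{2} = \left(-128 + \frac{3}{2849}\right)^{2} = \left(- \frac{364669}{2849}\right)^{2} = \frac{132983479561}{8116801}$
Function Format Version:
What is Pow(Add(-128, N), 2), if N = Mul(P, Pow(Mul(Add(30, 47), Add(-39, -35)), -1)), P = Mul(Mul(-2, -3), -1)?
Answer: Rational(132983479561, 8116801) ≈ 16384.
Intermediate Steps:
P = -6 (P = Mul(6, -1) = -6)
N = Rational(3, 2849) (N = Mul(-6, Pow(Mul(Add(30, 47), Add(-39, -35)), -1)) = Mul(-6, Pow(Mul(77, -74), -1)) = Mul(-6, Pow(-5698, -1)) = Mul(-6, Rational(-1, 5698)) = Rational(3, 2849) ≈ 0.0010530)
Pow(Add(-128, N), 2) = Pow(Add(-128, Rational(3, 2849)), 2) = Pow(Rational(-364669, 2849), 2) = Rational(132983479561, 8116801)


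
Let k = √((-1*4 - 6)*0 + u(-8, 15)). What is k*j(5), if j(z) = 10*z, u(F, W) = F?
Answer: 100*I*√2 ≈ 141.42*I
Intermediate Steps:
k = 2*I*√2 (k = √((-1*4 - 6)*0 - 8) = √((-4 - 6)*0 - 8) = √(-10*0 - 8) = √(0 - 8) = √(-8) = 2*I*√2 ≈ 2.8284*I)
k*j(5) = (2*I*√2)*(10*5) = (2*I*√2)*50 = 100*I*√2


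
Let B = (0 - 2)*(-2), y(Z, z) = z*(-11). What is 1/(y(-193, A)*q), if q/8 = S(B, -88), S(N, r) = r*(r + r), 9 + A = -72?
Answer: 1/110398464 ≈ 9.0581e-9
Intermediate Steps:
A = -81 (A = -9 - 72 = -81)
y(Z, z) = -11*z
B = 4 (B = -2*(-2) = 4)
S(N, r) = 2*r² (S(N, r) = r*(2*r) = 2*r²)
q = 123904 (q = 8*(2*(-88)²) = 8*(2*7744) = 8*15488 = 123904)
1/(y(-193, A)*q) = 1/(-11*(-81)*123904) = (1/123904)/891 = (1/891)*(1/123904) = 1/110398464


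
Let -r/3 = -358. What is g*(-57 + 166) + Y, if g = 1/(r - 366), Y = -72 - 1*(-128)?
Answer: 39757/708 ≈ 56.154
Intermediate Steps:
r = 1074 (r = -3*(-358) = 1074)
Y = 56 (Y = -72 + 128 = 56)
g = 1/708 (g = 1/(1074 - 366) = 1/708 ≈ 0.0014124)
g*(-57 + 166) + Y = (-57 + 166)/708 + 56 = (1/708)*109 + 56 = 109/708 + 56 = 39757/708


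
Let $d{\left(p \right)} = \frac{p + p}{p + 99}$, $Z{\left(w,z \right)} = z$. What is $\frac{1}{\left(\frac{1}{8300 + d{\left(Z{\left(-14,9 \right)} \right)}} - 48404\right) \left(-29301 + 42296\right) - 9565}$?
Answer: $- \frac{49801}{31325802282575} \approx -1.5898 \cdot 10^{-9}$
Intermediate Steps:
$d{\left(p \right)} = \frac{2 p}{99 + p}$
$\frac{1}{\left(\frac{1}{8300 + d{\left(Z{\left(-14,9 \right)} \right)}} - 48404\right) \left(-29301 + 42296\right) - 9565} = \frac{1}{\left(\frac{1}{8300 + 2 \cdot 9 \frac{1}{99 + 9}} - 48404\right) \left(-29301 + 42296\right) - 9565} = \frac{1}{\left(\frac{1}{8300 + 2 \cdot 9 \cdot \frac{1}{108}} - 48404\right) 12995 - 9565} = \frac{1}{\left(\frac{1}{8300 + \frac{1}{6}} - 48404\right) 12995 - 9565} = \frac{1}{\left(\frac{1}{\frac{49801}{6}} - 48404\right) 12995 - 9565} = \frac{1}{\left(\frac{6}{49801} - 48404\right) 12995 - 9565} = \frac{1}{\left(- \frac{2410567598}{49801}\right) 12995 - 9565} = \frac{1}{- \frac{31325325936010}{49801} - 9565} = \frac{1}{- \frac{31325802282575}{49801}} = - \frac{49801}{31325802282575}$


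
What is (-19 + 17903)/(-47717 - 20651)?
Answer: -4471/17092 ≈ -0.26158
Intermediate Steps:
(-19 + 17903)/(-47717 - 20651) = 17884/(-68368) = 17884*(-1/68368) = -4471/17092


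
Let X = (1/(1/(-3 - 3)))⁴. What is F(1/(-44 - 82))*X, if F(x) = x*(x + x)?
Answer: 8/49 ≈ 0.16327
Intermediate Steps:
F(x) = 2*x² (F(x) = x*(2*x) = 2*x²)
X = 1296 (X = (1/(1/(-6)))⁴ = (1/(-⅙))⁴ = (-6)⁴ = 1296)
F(1/(-44 - 82))*X = (2*(1/(-44 - 82))²)*1296 = (2*(1/(-126))²)*1296 = (2*(-1/126)²)*1296 = (2*(1/15876))*1296 = (1/7938)*1296 = 8/49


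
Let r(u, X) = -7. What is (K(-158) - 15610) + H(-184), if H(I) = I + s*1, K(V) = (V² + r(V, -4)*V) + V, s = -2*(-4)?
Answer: 10126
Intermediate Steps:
s = 8
K(V) = V² - 6*V (K(V) = (V² - 7*V) + V = V² - 6*V)
H(I) = 8 + I (H(I) = I + 8*1 = I + 8 = 8 + I)
(K(-158) - 15610) + H(-184) = (-158*(-6 - 158) - 15610) + (8 - 184) = (-158*(-164) - 15610) - 176 = (25912 - 15610) - 176 = 10302 - 176 = 10126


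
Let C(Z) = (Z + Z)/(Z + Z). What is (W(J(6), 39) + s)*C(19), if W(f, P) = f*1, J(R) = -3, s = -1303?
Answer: -1306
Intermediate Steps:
C(Z) = 1 (C(Z) = (2*Z)/((2*Z)) = (2*Z)*(1/(2*Z)) = 1)
W(f, P) = f
(W(J(6), 39) + s)*C(19) = (-3 - 1303)*1 = -1306*1 = -1306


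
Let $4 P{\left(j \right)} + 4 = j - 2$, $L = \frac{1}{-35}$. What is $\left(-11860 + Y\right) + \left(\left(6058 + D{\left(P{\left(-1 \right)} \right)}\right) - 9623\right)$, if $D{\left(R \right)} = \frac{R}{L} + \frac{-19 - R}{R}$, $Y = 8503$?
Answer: $- \frac{191825}{28} \approx -6850.9$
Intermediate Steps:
$L = - \frac{1}{35} \approx -0.028571$
$P{\left(j \right)} = - \frac{3}{2} + \frac{j}{4}$ ($P{\left(j \right)} = -1 + \frac{j - 2}{4} = -1 + \frac{-2 + j}{4} = -1 + \left(- \frac{1}{2} + \frac{j}{4}\right) = - \frac{3}{2} + \frac{j}{4}$)
$D{\left(R \right)} = - 35 R + \frac{-19 - R}{R}$ ($D{\left(R \right)} = \frac{R}{- \frac{1}{35}} + \frac{-19 - R}{R} = R \left(-35\right) + \frac{-19 - R}{R} = - 35 R + \frac{-19 - R}{R}$)
$\left(-11860 + Y\right) + \left(\left(6058 + D{\left(P{\left(-1 \right)} \right)}\right) - 9623\right) = \left(-11860 + 8503\right) - \left(3566 + \frac{19}{- \frac{3}{2} + \frac{1}{4} \left(-1\right)} + 35 \left(- \frac{3}{2} + \frac{1}{4} \left(-1\right)\right)\right) = -3357 - \left(3566 + \frac{19}{- \frac{3}{2} - \frac{1}{4}} + 35 \left(- \frac{3}{2} - \frac{1}{4}\right)\right) = -3357 + \left(\left(6058 - \left(- \frac{241}{4} - \frac{76}{7}\right)\right) - 9623\right) = -3357 + \left(\left(6058 - - \frac{1991}{28}\right) - 9623\right) = -3357 + \left(\left(6058 + \left(-1 + \frac{245}{4} + \frac{76}{7}\right)\right) - 9623\right) = -3357 + \left(\left(6058 + \frac{1991}{28}\right) - 9623\right) = -3357 + \left(\frac{171615}{28} - 9623\right) = -3357 - \frac{97829}{28} = - \frac{191825}{28}$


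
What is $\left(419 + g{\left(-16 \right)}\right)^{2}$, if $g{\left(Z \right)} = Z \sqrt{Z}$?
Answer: $171465 - 53632 i \approx 1.7147 \cdot 10^{5} - 53632.0 i$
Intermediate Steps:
$g{\left(Z \right)} = Z^{\frac{3}{2}}$
$\left(419 + g{\left(-16 \right)}\right)^{2} = \left(419 + \left(-16\right)^{\frac{3}{2}}\right)^{2} = \left(419 - 64 i\right)^{2}$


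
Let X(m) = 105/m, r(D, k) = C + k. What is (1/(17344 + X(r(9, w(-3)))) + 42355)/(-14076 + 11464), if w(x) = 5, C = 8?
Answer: -2388578462/147301781 ≈ -16.216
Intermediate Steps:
r(D, k) = 8 + k
(1/(17344 + X(r(9, w(-3)))) + 42355)/(-14076 + 11464) = (1/(17344 + 105/(8 + 5)) + 42355)/(-14076 + 11464) = (1/(17344 + 105/13) + 42355)/(-2612) = (1/(17344 + 105*(1/13)) + 42355)*(-1/2612) = (1/(17344 + 105/13) + 42355)*(-1/2612) = (1/(225577/13) + 42355)*(-1/2612) = (13/225577 + 42355)*(-1/2612) = (9554313848/225577)*(-1/2612) = -2388578462/147301781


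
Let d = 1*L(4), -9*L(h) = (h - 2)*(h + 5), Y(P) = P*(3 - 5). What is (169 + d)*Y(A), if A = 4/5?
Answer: -1336/5 ≈ -267.20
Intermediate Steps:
A = ⅘ (A = 4*(⅕) = ⅘ ≈ 0.80000)
Y(P) = -2*P (Y(P) = P*(-2) = -2*P)
L(h) = -(-2 + h)*(5 + h)/9 (L(h) = -(h - 2)*(h + 5)/9 = -(-2 + h)*(5 + h)/9)
d = -2 (d = 1*(10/9 - ⅓*4 - ⅑*4²) = 1*(10/9 - 4/3 - ⅑*16) = 1*(10/9 - 4/3 - 16/9) = 1*(-2) = -2)
(169 + d)*Y(A) = (169 - 2)*(-2*⅘) = 167*(-8/5) = -1336/5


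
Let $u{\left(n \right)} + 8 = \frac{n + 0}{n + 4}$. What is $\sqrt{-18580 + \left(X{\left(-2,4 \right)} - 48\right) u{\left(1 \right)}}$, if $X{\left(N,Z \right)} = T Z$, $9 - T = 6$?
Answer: $\frac{2 i \sqrt{114370}}{5} \approx 135.27 i$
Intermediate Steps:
$T = 3$ ($T = 9 - 6 = 3$)
$u{\left(n \right)} = -8 + \frac{n}{4 + n}$ ($u{\left(n \right)} = -8 + \frac{n + 0}{n + 4} = -8 + \frac{n}{4 + n}$)
$X{\left(N,Z \right)} = 3 Z$
$\sqrt{-18580 + \left(X{\left(-2,4 \right)} - 48\right) u{\left(1 \right)}} = \sqrt{-18580 + \left(3 \cdot 4 - 48\right) \frac{-32 - 7}{4 + 1}} = \sqrt{-18580 + \left(12 - 48\right) \frac{-32 - 7}{5}} = \sqrt{-18580 - 36 \cdot \frac{1}{5} \left(-39\right)} = \sqrt{-18580 - - \frac{1404}{5}} = \sqrt{-18580 + \frac{1404}{5}} = \sqrt{- \frac{91496}{5}} = \frac{2 i \sqrt{114370}}{5}$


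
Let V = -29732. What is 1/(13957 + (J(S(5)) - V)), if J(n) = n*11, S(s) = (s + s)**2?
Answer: 1/44789 ≈ 2.2327e-5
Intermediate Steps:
S(s) = 4*s**2 (S(s) = (2*s)**2 = 4*s**2)
J(n) = 11*n
1/(13957 + (J(S(5)) - V)) = 1/(13957 + (11*(4*5**2) - 1*(-29732))) = 1/(13957 + (11*(4*25) + 29732)) = 1/(13957 + (11*100 + 29732)) = 1/(13957 + (1100 + 29732)) = 1/(13957 + 30832) = 1/44789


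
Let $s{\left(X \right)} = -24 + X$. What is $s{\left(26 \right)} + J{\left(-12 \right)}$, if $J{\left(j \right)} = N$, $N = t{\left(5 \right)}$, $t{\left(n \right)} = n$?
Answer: $7$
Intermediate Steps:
$N = 5$
$J{\left(j \right)} = 5$
$s{\left(26 \right)} + J{\left(-12 \right)} = \left(-24 + 26\right) + 5 = 2 + 5 = 7$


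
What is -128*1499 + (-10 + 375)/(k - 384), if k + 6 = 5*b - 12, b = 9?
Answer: -68498669/357 ≈ -1.9187e+5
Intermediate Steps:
k = 27 (k = -6 + (5*9 - 12) = -6 + (45 - 12) = -6 + 33 = 27)
-128*1499 + (-10 + 375)/(k - 384) = -128*1499 + (-10 + 375)/(27 - 384) = -191872 + 365/(-357) = -191872 + 365*(-1/357) = -191872 - 365/357 = -68498669/357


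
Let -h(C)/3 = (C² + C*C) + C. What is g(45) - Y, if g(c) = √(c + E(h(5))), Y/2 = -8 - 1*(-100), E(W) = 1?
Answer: -184 + √46 ≈ -177.22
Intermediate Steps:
h(C) = -6*C² - 3*C (h(C) = -3*((C² + C*C) + C) = -3*((C² + C²) + C) = -3*(2*C² + C) = -3*(C + 2*C²) = -6*C² - 3*C)
Y = 184 (Y = 2*(-8 - 1*(-100)) = 2*(-8 + 100) = 2*92 = 184)
g(c) = √(1 + c) (g(c) = √(c + 1) = √(1 + c))
g(45) - Y = √(1 + 45) - 1*184 = √46 - 184 = -184 + √46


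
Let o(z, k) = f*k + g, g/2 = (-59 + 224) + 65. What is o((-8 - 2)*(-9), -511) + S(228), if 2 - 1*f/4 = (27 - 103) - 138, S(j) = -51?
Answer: -441095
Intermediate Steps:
g = 460 (g = 2*((-59 + 224) + 65) = 2*(165 + 65) = 2*230 = 460)
f = 864 (f = 8 - 4*((27 - 103) - 138) = 8 - 4*(-76 - 138) = 8 - 4*(-214) = 8 + 856 = 864)
o(z, k) = 460 + 864*k (o(z, k) = 864*k + 460 = 460 + 864*k)
o((-8 - 2)*(-9), -511) + S(228) = (460 + 864*(-511)) - 51 = (460 - 441504) - 51 = -441044 - 51 = -441095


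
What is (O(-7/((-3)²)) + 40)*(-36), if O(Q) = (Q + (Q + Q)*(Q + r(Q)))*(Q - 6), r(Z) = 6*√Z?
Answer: -108100/81 - 6832*I*√7/9 ≈ -1334.6 - 2008.4*I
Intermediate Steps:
O(Q) = (-6 + Q)*(Q + 2*Q*(Q + 6*√Q)) (O(Q) = (Q + (Q + Q)*(Q + 6*√Q))*(Q - 6) = (Q + (2*Q)*(Q + 6*√Q))*(-6 + Q) = (Q + 2*Q*(Q + 6*√Q))*(-6 + Q) = (-6 + Q)*(Q + 2*Q*(Q + 6*√Q)))
(O(-7/((-3)²)) + 40)*(-36) = (-(-7/((-3)²))*(6 - 12*(-7*I*√7/27) - 2*(-7/((-3)²))² + 11*(-7/((-3)²)) + 72*√(-7/((-3)²))) + 40)*(-36) = (-(-7/9)*(6 - 12*(-7*I*√7/27) - 2*(-7/9)² + 11*(-7/9) + 72*√(-7/9)) + 40)*(-36) = (-(-7*⅑)*(6 - 12*(-7*I*√7/27) - 2*(-7*⅑)² + 11*(-7*⅑) + 72*√(-7*⅑)) + 40)*(-36) = (-1*(-7/9)*(6 - (-28)*I*√7/9 - 2*(-7/9)² + 11*(-7/9) + 72*√(-7/9)) + 40)*(-36) = (-1*(-7/9)*(6 - (-28)*I*√7/9 - 2*49/81 - 77/9 + 72*(I*√7/3)) + 40)*(-36) = (-1*(-7/9)*(6 + 28*I*√7/9 - 98/81 - 77/9 + 24*I*√7) + 40)*(-36) = (-1*(-7/9)*(-305/81 + 244*I*√7/9) + 40)*(-36) = ((-2135/729 + 1708*I*√7/81) + 40)*(-36) = (27025/729 + 1708*I*√7/81)*(-36) = -108100/81 - 6832*I*√7/9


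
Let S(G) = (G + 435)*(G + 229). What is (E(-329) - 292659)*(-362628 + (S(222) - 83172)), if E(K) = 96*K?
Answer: 48472058799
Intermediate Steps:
S(G) = (229 + G)*(435 + G) (S(G) = (435 + G)*(229 + G) = (229 + G)*(435 + G))
(E(-329) - 292659)*(-362628 + (S(222) - 83172)) = (96*(-329) - 292659)*(-362628 + ((99615 + 222² + 664*222) - 83172)) = (-31584 - 292659)*(-362628 + ((99615 + 49284 + 147408) - 83172)) = -324243*(-362628 + (296307 - 83172)) = -324243*(-362628 + 213135) = -324243*(-149493) = 48472058799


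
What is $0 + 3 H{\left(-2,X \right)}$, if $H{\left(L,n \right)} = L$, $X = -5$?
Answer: $-6$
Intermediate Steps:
$0 + 3 H{\left(-2,X \right)} = 0 + 3 \left(-2\right) = 0 - 6 = -6$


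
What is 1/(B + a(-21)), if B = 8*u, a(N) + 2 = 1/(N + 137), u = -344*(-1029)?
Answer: 116/328489497 ≈ 3.5313e-7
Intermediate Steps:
u = 353976
a(N) = -2 + 1/(137 + N) (a(N) = -2 + 1/(N + 137) = -2 + 1/(137 + N))
B = 2831808 (B = 8*353976 = 2831808)
1/(B + a(-21)) = 1/(2831808 + (-273 - 2*(-21))/(137 - 21)) = 1/(2831808 + (-273 + 42)/116) = 1/(2831808 + (1/116)*(-231)) = 1/(2831808 - 231/116) = 1/(328489497/116) = 116/328489497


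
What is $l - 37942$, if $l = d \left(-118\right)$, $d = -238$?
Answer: $-9858$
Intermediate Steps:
$l = 28084$ ($l = \left(-238\right) \left(-118\right) = 28084$)
$l - 37942 = 28084 - 37942 = -9858$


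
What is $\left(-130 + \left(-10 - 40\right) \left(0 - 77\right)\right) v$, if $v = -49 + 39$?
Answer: $-37200$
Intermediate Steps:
$v = -10$
$\left(-130 + \left(-10 - 40\right) \left(0 - 77\right)\right) v = \left(-130 + \left(-10 - 40\right) \left(0 - 77\right)\right) \left(-10\right) = \left(-130 - -3850\right) \left(-10\right) = \left(-130 + 3850\right) \left(-10\right) = 3720 \left(-10\right) = -37200$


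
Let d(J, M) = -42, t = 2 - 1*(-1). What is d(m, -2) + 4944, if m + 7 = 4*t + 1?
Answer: 4902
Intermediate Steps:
t = 3 (t = 2 + 1 = 3)
m = 6 (m = -7 + (4*3 + 1) = -7 + (12 + 1) = -7 + 13 = 6)
d(m, -2) + 4944 = -42 + 4944 = 4902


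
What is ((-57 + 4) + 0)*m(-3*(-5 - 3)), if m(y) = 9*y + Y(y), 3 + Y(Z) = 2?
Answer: -11395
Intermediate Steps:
Y(Z) = -1 (Y(Z) = -3 + 2 = -1)
m(y) = -1 + 9*y (m(y) = 9*y - 1 = -1 + 9*y)
((-57 + 4) + 0)*m(-3*(-5 - 3)) = ((-57 + 4) + 0)*(-1 + 9*(-3*(-5 - 3))) = (-53 + 0)*(-1 + 9*(-3*(-8))) = -53*(-1 + 9*24) = -53*(-1 + 216) = -53*215 = -11395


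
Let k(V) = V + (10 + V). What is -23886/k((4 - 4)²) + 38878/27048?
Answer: -23059991/9660 ≈ -2387.2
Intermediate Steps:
k(V) = 10 + 2*V
-23886/k((4 - 4)²) + 38878/27048 = -23886/(10 + 2*(4 - 4)²) + 38878/27048 = -23886/(10 + 2*0²) + 38878*(1/27048) = -23886/(10 + 2*0) + 2777/1932 = -23886/(10 + 0) + 2777/1932 = -23886/10 + 2777/1932 = -23886*⅒ + 2777/1932 = -11943/5 + 2777/1932 = -23059991/9660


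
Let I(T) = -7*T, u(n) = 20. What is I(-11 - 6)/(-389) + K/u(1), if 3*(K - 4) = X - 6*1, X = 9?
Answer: -87/1556 ≈ -0.055913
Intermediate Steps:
K = 5 (K = 4 + (9 - 6*1)/3 = 4 + (9 - 6)/3 = 4 + (⅓)*3 = 4 + 1 = 5)
I(-11 - 6)/(-389) + K/u(1) = -7*(-11 - 6)/(-389) + 5/20 = -7*(-17)*(-1/389) + 5*(1/20) = 119*(-1/389) + ¼ = -119/389 + ¼ = -87/1556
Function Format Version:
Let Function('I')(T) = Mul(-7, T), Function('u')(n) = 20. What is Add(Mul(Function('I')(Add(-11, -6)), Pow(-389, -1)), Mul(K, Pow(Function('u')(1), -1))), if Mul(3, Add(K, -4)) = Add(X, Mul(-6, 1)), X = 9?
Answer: Rational(-87, 1556) ≈ -0.055913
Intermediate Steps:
K = 5 (K = Add(4, Mul(Rational(1, 3), Add(9, Mul(-6, 1)))) = Add(4, Mul(Rational(1, 3), Add(9, -6))) = Add(4, Mul(Rational(1, 3), 3)) = Add(4, 1) = 5)
Add(Mul(Function('I')(Add(-11, -6)), Pow(-389, -1)), Mul(K, Pow(Function('u')(1), -1))) = Add(Mul(Mul(-7, Add(-11, -6)), Pow(-389, -1)), Mul(5, Pow(20, -1))) = Add(Mul(Mul(-7, -17), Rational(-1, 389)), Mul(5, Rational(1, 20))) = Add(Mul(119, Rational(-1, 389)), Rational(1, 4)) = Add(Rational(-119, 389), Rational(1, 4)) = Rational(-87, 1556)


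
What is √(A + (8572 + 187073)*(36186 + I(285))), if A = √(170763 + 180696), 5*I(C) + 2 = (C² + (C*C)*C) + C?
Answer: √(916071048627 + 9*√4339) ≈ 9.5712e+5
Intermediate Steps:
I(C) = -⅖ + C/5 + C²/5 + C³/5 (I(C) = -⅖ + ((C² + (C*C)*C) + C)/5 = -⅖ + ((C² + C²*C) + C)/5 = -⅖ + ((C² + C³) + C)/5 = -⅖ + (C + C² + C³)/5 = -⅖ + (C/5 + C²/5 + C³/5) = -⅖ + C/5 + C²/5 + C³/5)
A = 9*√4339 (A = √351459 = 9*√4339 ≈ 592.84)
√(A + (8572 + 187073)*(36186 + I(285))) = √(9*√4339 + (8572 + 187073)*(36186 + (-⅖ + (⅕)*285 + (⅕)*285² + (⅕)*285³))) = √(9*√4339 + 195645*(36186 + (-⅖ + 57 + (⅕)*81225 + (⅕)*23149125))) = √(9*√4339 + 195645*(36186 + (-⅖ + 57 + 16245 + 4629825))) = √(9*√4339 + 195645*(36186 + 23230633/5)) = √(9*√4339 + 195645*(23411563/5)) = √(9*√4339 + 916071048627) = √(916071048627 + 9*√4339)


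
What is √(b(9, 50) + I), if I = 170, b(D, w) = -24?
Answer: √146 ≈ 12.083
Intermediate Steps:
√(b(9, 50) + I) = √(-24 + 170) = √146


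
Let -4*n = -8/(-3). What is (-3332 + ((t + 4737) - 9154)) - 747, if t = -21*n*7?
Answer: -8398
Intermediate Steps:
n = -2/3 (n = -(-2)/(-3) = -(-2)*(-1)/3 = -1/4*8/3 = -2/3 ≈ -0.66667)
t = 98 (t = -21*(-2/3)*7 = 14*7 = 98)
(-3332 + ((t + 4737) - 9154)) - 747 = (-3332 + ((98 + 4737) - 9154)) - 747 = (-3332 + (4835 - 9154)) - 747 = (-3332 - 4319) - 747 = -7651 - 747 = -8398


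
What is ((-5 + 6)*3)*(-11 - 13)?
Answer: -72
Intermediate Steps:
((-5 + 6)*3)*(-11 - 13) = (1*3)*(-24) = 3*(-24) = -72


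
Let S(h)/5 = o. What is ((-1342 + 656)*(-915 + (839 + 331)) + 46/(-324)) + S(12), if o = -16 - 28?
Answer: -28374323/162 ≈ -1.7515e+5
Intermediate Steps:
o = -44
S(h) = -220 (S(h) = 5*(-44) = -220)
((-1342 + 656)*(-915 + (839 + 331)) + 46/(-324)) + S(12) = ((-1342 + 656)*(-915 + (839 + 331)) + 46/(-324)) - 220 = (-686*(-915 + 1170) + 46*(-1/324)) - 220 = (-686*255 - 23/162) - 220 = (-174930 - 23/162) - 220 = -28338683/162 - 220 = -28374323/162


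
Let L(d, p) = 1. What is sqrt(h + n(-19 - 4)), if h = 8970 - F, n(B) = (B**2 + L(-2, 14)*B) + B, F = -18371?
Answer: 4*sqrt(1739) ≈ 166.81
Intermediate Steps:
n(B) = B**2 + 2*B (n(B) = (B**2 + 1*B) + B = (B**2 + B) + B = (B + B**2) + B = B**2 + 2*B)
h = 27341 (h = 8970 - 1*(-18371) = 8970 + 18371 = 27341)
sqrt(h + n(-19 - 4)) = sqrt(27341 + (-19 - 4)*(2 + (-19 - 4))) = sqrt(27341 - 23*(2 - 23)) = sqrt(27341 - 23*(-21)) = sqrt(27341 + 483) = sqrt(27824) = 4*sqrt(1739)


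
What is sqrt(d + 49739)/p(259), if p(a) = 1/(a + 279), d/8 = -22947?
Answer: 12374*I*sqrt(253) ≈ 1.9682e+5*I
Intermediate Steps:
d = -183576 (d = 8*(-22947) = -183576)
p(a) = 1/(279 + a)
sqrt(d + 49739)/p(259) = sqrt(-183576 + 49739)/(1/(279 + 259)) = sqrt(-133837)/(1/538) = (23*I*sqrt(253))/(1/538) = (23*I*sqrt(253))*538 = 12374*I*sqrt(253)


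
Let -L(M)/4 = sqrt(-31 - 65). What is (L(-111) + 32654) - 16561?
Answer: 16093 - 16*I*sqrt(6) ≈ 16093.0 - 39.192*I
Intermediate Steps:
L(M) = -16*I*sqrt(6) (L(M) = -4*sqrt(-31 - 65) = -16*I*sqrt(6))
(L(-111) + 32654) - 16561 = (-16*I*sqrt(6) + 32654) - 16561 = (32654 - 16*I*sqrt(6)) - 16561 = 16093 - 16*I*sqrt(6)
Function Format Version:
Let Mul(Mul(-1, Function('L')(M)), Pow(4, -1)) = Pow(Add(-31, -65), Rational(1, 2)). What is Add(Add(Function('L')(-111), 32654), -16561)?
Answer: Add(16093, Mul(-16, I, Pow(6, Rational(1, 2)))) ≈ Add(16093., Mul(-39.192, I))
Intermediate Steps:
Function('L')(M) = Mul(-16, I, Pow(6, Rational(1, 2))) (Function('L')(M) = Mul(-4, Pow(Add(-31, -65), Rational(1, 2))) = Mul(-4, Pow(-96, Rational(1, 2))) = Mul(-4, Mul(4, I, Pow(6, Rational(1, 2)))) = Mul(-16, I, Pow(6, Rational(1, 2))))
Add(Add(Function('L')(-111), 32654), -16561) = Add(Add(Mul(-16, I, Pow(6, Rational(1, 2))), 32654), -16561) = Add(Add(32654, Mul(-16, I, Pow(6, Rational(1, 2)))), -16561) = Add(16093, Mul(-16, I, Pow(6, Rational(1, 2))))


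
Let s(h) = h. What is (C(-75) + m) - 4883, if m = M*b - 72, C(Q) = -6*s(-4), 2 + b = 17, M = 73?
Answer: -3836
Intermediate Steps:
b = 15 (b = -2 + 17 = 15)
C(Q) = 24 (C(Q) = -6*(-4) = 24)
m = 1023 (m = 73*15 - 72 = 1095 - 72 = 1023)
(C(-75) + m) - 4883 = (24 + 1023) - 4883 = 1047 - 4883 = -3836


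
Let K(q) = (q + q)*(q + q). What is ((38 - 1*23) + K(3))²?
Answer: 2601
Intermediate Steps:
K(q) = 4*q² (K(q) = (2*q)*(2*q) = 4*q²)
((38 - 1*23) + K(3))² = ((38 - 1*23) + 4*3²)² = ((38 - 23) + 4*9)² = (15 + 36)² = 51² = 2601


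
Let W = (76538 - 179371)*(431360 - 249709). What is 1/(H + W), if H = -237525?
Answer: -1/18679954808 ≈ -5.3533e-11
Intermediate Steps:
W = -18679717283 (W = -102833*181651 = -18679717283)
1/(H + W) = 1/(-237525 - 18679717283) = 1/(-18679954808) = -1/18679954808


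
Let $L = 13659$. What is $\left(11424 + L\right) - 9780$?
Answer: $15303$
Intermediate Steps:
$\left(11424 + L\right) - 9780 = \left(11424 + 13659\right) - 9780 = 25083 - 9780 = 15303$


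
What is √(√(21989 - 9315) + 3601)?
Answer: √(3601 + √12674) ≈ 60.939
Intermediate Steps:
√(√(21989 - 9315) + 3601) = √(√12674 + 3601) = √(3601 + √12674)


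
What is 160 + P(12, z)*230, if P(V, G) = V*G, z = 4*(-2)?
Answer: -21920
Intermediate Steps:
z = -8
P(V, G) = G*V
160 + P(12, z)*230 = 160 - 8*12*230 = 160 - 96*230 = 160 - 22080 = -21920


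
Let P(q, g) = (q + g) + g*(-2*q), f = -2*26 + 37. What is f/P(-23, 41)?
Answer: -15/1904 ≈ -0.0078782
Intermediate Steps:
f = -15 (f = -52 + 37 = -15)
P(q, g) = g + q - 2*g*q (P(q, g) = (g + q) - 2*g*q = g + q - 2*g*q)
f/P(-23, 41) = -15/(41 - 23 - 2*41*(-23)) = -15/(41 - 23 + 1886) = -15/1904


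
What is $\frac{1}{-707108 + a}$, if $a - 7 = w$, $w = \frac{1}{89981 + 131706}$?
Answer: $- \frac{221687}{156755099386} \approx -1.4142 \cdot 10^{-6}$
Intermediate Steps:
$w = \frac{1}{221687} \approx 4.5109 \cdot 10^{-6}$
$a = \frac{1551810}{221687}$ ($a = 7 + \frac{1}{221687} = \frac{1551810}{221687} \approx 7.0$)
$\frac{1}{-707108 + a} = \frac{1}{-707108 + \frac{1551810}{221687}} = \frac{1}{- \frac{156755099386}{221687}} = - \frac{221687}{156755099386}$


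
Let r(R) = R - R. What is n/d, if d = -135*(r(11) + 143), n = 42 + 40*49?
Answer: -14/135 ≈ -0.10370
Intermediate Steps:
r(R) = 0
n = 2002 (n = 42 + 1960 = 2002)
d = -19305 (d = -135*(0 + 143) = -135*143 = -19305)
n/d = 2002/(-19305) = 2002*(-1/19305) = -14/135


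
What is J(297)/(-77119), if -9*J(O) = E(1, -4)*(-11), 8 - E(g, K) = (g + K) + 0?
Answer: -121/694071 ≈ -0.00017433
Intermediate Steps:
E(g, K) = 8 - K - g (E(g, K) = 8 - ((g + K) + 0) = 8 - ((K + g) + 0) = 8 - (K + g) = 8 + (-K - g) = 8 - K - g)
J(O) = 121/9 (J(O) = -(8 - 1*(-4) - 1*1)*(-11)/9 = -(8 + 4 - 1)*(-11)/9 = -11*(-11)/9 = -⅑*(-121) = 121/9)
J(297)/(-77119) = (121/9)/(-77119) = (121/9)*(-1/77119) = -121/694071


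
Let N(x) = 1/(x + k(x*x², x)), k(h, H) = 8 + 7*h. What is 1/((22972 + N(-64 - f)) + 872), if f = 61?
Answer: 13671992/325994977247 ≈ 4.1939e-5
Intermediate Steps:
N(x) = 1/(8 + x + 7*x³) (N(x) = 1/(x + (8 + 7*(x*x²))) = 1/(x + (8 + 7*x³)) = 1/(8 + x + 7*x³))
1/((22972 + N(-64 - f)) + 872) = 1/((22972 + 1/(8 + (-64 - 1*61) + 7*(-64 - 1*61)³)) + 872) = 1/((22972 + 1/(8 + (-64 - 61) + 7*(-64 - 61)³)) + 872) = 1/((22972 + 1/(8 - 125 + 7*(-125)³)) + 872) = 1/((22972 + 1/(8 - 125 + 7*(-1953125))) + 872) = 1/((22972 + 1/(8 - 125 - 13671875)) + 872) = 1/((22972 + 1/(-13671992)) + 872) = 1/((22972 - 1/13671992) + 872) = 1/(314073000223/13671992 + 872) = 1/(325994977247/13671992) = 13671992/325994977247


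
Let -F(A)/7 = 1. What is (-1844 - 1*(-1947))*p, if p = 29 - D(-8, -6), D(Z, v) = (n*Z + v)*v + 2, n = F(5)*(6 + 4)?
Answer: 345153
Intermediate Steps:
F(A) = -7 (F(A) = -7*1 = -7)
n = -70 (n = -7*(6 + 4) = -7*10 = -70)
D(Z, v) = 2 + v*(v - 70*Z) (D(Z, v) = (-70*Z + v)*v + 2 = (v - 70*Z)*v + 2 = v*(v - 70*Z) + 2 = 2 + v*(v - 70*Z))
p = 3351 (p = 29 - (2 + (-6)² - 70*(-8)*(-6)) = 29 - (2 + 36 - 3360) = 29 - 1*(-3322) = 29 + 3322 = 3351)
(-1844 - 1*(-1947))*p = (-1844 - 1*(-1947))*3351 = (-1844 + 1947)*3351 = 103*3351 = 345153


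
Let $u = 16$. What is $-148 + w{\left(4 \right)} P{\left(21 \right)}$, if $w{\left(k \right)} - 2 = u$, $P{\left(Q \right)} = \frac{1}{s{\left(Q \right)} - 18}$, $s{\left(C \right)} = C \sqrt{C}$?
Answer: $- \frac{48976}{331} + \frac{14 \sqrt{21}}{331} \approx -147.77$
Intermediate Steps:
$s{\left(C \right)} = C^{\frac{3}{2}}$
$P{\left(Q \right)} = \frac{1}{-18 + Q^{\frac{3}{2}}}$ ($P{\left(Q \right)} = \frac{1}{Q^{\frac{3}{2}} - 18} = \frac{1}{-18 + Q^{\frac{3}{2}}}$)
$w{\left(k \right)} = 18$ ($w{\left(k \right)} = 2 + 16 = 18$)
$-148 + w{\left(4 \right)} P{\left(21 \right)} = -148 + \frac{18}{-18 + 21^{\frac{3}{2}}} = -148 + \frac{18}{-18 + 21 \sqrt{21}}$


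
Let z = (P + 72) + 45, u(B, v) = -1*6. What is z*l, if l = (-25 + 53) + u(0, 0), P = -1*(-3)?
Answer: 2640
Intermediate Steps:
P = 3
u(B, v) = -6
l = 22 (l = (-25 + 53) - 6 = 28 - 6 = 22)
z = 120 (z = (3 + 72) + 45 = 75 + 45 = 120)
z*l = 120*22 = 2640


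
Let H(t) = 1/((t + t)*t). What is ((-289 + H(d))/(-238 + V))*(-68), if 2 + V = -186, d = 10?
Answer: -982583/21300 ≈ -46.131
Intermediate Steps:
V = -188 (V = -2 - 186 = -188)
H(t) = 1/(2*t**2) (H(t) = 1/(((2*t))*t) = (1/(2*t))/t = 1/(2*t**2))
((-289 + H(d))/(-238 + V))*(-68) = ((-289 + (1/2)/10**2)/(-238 - 188))*(-68) = ((-289 + (1/2)*(1/100))/(-426))*(-68) = ((-289 + 1/200)*(-1/426))*(-68) = -57799/200*(-1/426)*(-68) = (57799/85200)*(-68) = -982583/21300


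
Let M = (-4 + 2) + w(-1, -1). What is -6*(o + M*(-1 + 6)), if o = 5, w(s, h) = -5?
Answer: 180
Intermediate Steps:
M = -7 (M = (-4 + 2) - 5 = -2 - 5 = -7)
-6*(o + M*(-1 + 6)) = -6*(5 - 7*(-1 + 6)) = -6*(5 - 7*5) = -6*(5 - 35) = -6*(-30) = 180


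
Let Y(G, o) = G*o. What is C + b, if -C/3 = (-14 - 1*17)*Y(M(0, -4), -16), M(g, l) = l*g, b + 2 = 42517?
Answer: 42515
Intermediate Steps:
b = 42515 (b = -2 + 42517 = 42515)
M(g, l) = g*l
C = 0 (C = -3*(-14 - 1*17)*(0*(-4))*(-16) = -3*(-14 - 17)*0*(-16) = -(-93)*0 = -3*0 = 0)
C + b = 0 + 42515 = 42515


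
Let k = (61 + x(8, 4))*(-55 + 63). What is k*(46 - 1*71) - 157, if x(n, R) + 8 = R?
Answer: -11557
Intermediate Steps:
x(n, R) = -8 + R
k = 456 (k = (61 + (-8 + 4))*(-55 + 63) = (61 - 4)*8 = 57*8 = 456)
k*(46 - 1*71) - 157 = 456*(46 - 1*71) - 157 = 456*(46 - 71) - 157 = 456*(-25) - 157 = -11400 - 157 = -11557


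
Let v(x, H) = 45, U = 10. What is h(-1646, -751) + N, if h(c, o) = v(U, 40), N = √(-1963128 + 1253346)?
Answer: 45 + I*√709782 ≈ 45.0 + 842.49*I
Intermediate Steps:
N = I*√709782 (N = √(-709782) = I*√709782 ≈ 842.49*I)
h(c, o) = 45
h(-1646, -751) + N = 45 + I*√709782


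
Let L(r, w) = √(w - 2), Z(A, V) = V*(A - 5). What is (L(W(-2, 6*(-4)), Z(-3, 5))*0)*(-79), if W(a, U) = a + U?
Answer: 0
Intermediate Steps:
W(a, U) = U + a
Z(A, V) = V*(-5 + A)
L(r, w) = √(-2 + w)
(L(W(-2, 6*(-4)), Z(-3, 5))*0)*(-79) = (√(-2 + 5*(-5 - 3))*0)*(-79) = (√(-2 + 5*(-8))*0)*(-79) = (√(-2 - 40)*0)*(-79) = (√(-42)*0)*(-79) = ((I*√42)*0)*(-79) = 0*(-79) = 0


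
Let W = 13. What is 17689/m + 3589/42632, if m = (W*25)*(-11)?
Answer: -741286773/152409400 ≈ -4.8638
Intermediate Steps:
m = -3575 (m = (13*25)*(-11) = 325*(-11) = -3575)
17689/m + 3589/42632 = 17689/(-3575) + 3589/42632 = 17689*(-1/3575) + 3589*(1/42632) = -17689/3575 + 3589/42632 = -741286773/152409400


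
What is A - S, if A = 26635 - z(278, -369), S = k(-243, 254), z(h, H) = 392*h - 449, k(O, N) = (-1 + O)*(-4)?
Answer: -82868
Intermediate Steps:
k(O, N) = 4 - 4*O
z(h, H) = -449 + 392*h
S = 976 (S = 4 - 4*(-243) = 4 + 972 = 976)
A = -81892 (A = 26635 - (-449 + 392*278) = 26635 - (-449 + 108976) = 26635 - 1*108527 = 26635 - 108527 = -81892)
A - S = -81892 - 1*976 = -81892 - 976 = -82868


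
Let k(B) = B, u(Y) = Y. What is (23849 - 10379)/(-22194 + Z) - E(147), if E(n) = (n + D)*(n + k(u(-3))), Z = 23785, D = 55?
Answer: -46265538/1591 ≈ -29080.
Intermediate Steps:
E(n) = (-3 + n)*(55 + n) (E(n) = (n + 55)*(n - 3) = (55 + n)*(-3 + n) = (-3 + n)*(55 + n))
(23849 - 10379)/(-22194 + Z) - E(147) = (23849 - 10379)/(-22194 + 23785) - (-165 + 147**2 + 52*147) = 13470/1591 - (-165 + 21609 + 7644) = 13470*(1/1591) - 1*29088 = 13470/1591 - 29088 = -46265538/1591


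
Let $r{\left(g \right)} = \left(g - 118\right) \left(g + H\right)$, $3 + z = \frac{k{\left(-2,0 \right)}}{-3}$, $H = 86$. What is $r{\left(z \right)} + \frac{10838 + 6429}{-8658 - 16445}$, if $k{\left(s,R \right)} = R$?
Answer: $- \frac{252126696}{25103} \approx -10044.0$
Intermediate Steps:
$z = -3$ ($z = -3 + \frac{0}{-3} = -3 + 0 \left(- \frac{1}{3}\right) = -3 + 0 = -3$)
$r{\left(g \right)} = \left(-118 + g\right) \left(86 + g\right)$ ($r{\left(g \right)} = \left(g - 118\right) \left(g + 86\right) = \left(-118 + g\right) \left(86 + g\right)$)
$r{\left(z \right)} + \frac{10838 + 6429}{-8658 - 16445} = \left(-10148 + \left(-3\right)^{2} - -96\right) + \frac{10838 + 6429}{-8658 - 16445} = \left(-10148 + 9 + 96\right) + \frac{17267}{-25103} = -10043 + 17267 \left(- \frac{1}{25103}\right) = -10043 - \frac{17267}{25103} = - \frac{252126696}{25103}$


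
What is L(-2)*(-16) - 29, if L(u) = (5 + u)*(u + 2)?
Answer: -29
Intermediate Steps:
L(u) = (2 + u)*(5 + u) (L(u) = (5 + u)*(2 + u) = (2 + u)*(5 + u))
L(-2)*(-16) - 29 = (10 + (-2)**2 + 7*(-2))*(-16) - 29 = (10 + 4 - 14)*(-16) - 29 = 0*(-16) - 29 = 0 - 29 = -29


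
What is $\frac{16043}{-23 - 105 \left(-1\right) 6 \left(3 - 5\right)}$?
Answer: $- \frac{16043}{1283} \approx -12.504$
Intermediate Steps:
$\frac{16043}{-23 - 105 \left(-1\right) 6 \left(3 - 5\right)} = \frac{16043}{-23 - 105 \left(\left(-6\right) \left(-2\right)\right)} = \frac{16043}{-23 - 1260} = \frac{16043}{-1283} = 16043 \left(- \frac{1}{1283}\right) = - \frac{16043}{1283}$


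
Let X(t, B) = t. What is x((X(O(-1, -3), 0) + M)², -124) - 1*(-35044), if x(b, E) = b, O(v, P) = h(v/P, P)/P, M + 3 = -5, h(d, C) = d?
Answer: 2843893/81 ≈ 35110.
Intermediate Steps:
M = -8 (M = -3 - 5 = -8)
O(v, P) = v/P² (O(v, P) = (v/P)/P = v/P²)
x((X(O(-1, -3), 0) + M)², -124) - 1*(-35044) = (-1/(-3)² - 8)² - 1*(-35044) = (-1*⅑ - 8)² + 35044 = (-⅑ - 8)² + 35044 = (-73/9)² + 35044 = 5329/81 + 35044 = 2843893/81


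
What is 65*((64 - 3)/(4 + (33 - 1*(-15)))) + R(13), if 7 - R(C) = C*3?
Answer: 177/4 ≈ 44.250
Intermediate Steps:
R(C) = 7 - 3*C (R(C) = 7 - C*3 = 7 - 3*C)
65*((64 - 3)/(4 + (33 - 1*(-15)))) + R(13) = 65*((64 - 3)/(4 + (33 - 1*(-15)))) + (7 - 3*13) = 65*(61/(4 + (33 + 15))) + (7 - 39) = 65*(61/(4 + 48)) - 32 = 65*(61/52) - 32 = 305/4 - 32 = 177/4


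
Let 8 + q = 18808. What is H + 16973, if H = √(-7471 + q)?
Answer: 16973 + √11329 ≈ 17079.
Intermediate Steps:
q = 18800 (q = -8 + 18808 = 18800)
H = √11329 (H = √(-7471 + 18800) = √11329 ≈ 106.44)
H + 16973 = √11329 + 16973 = 16973 + √11329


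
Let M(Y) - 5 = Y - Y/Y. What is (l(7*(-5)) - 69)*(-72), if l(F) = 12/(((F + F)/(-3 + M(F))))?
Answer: 159192/35 ≈ 4548.3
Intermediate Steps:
M(Y) = 4 + Y (M(Y) = 5 + (Y - Y/Y) = 5 + (Y - 1*1) = 5 + (Y - 1) = 5 + (-1 + Y) = 4 + Y)
l(F) = 6*(1 + F)/F (l(F) = 12/(((F + F)/(-3 + (4 + F)))) = 12/(((2*F)/(1 + F))) = 12/((2*F/(1 + F))) = 12*((1 + F)/(2*F)) = 6*(1 + F)/F)
(l(7*(-5)) - 69)*(-72) = ((6 + 6/((7*(-5)))) - 69)*(-72) = ((6 + 6/(-35)) - 69)*(-72) = ((6 + 6*(-1/35)) - 69)*(-72) = ((6 - 6/35) - 69)*(-72) = (204/35 - 69)*(-72) = -2211/35*(-72) = 159192/35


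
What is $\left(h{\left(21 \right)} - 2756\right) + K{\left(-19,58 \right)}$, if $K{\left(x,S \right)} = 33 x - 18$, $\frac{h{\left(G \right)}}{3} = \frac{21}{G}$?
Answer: $-3398$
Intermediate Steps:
$h{\left(G \right)} = \frac{63}{G}$ ($h{\left(G \right)} = 3 \frac{21}{G} = \frac{63}{G}$)
$K{\left(x,S \right)} = -18 + 33 x$
$\left(h{\left(21 \right)} - 2756\right) + K{\left(-19,58 \right)} = \left(\frac{63}{21} - 2756\right) + \left(-18 + 33 \left(-19\right)\right) = \left(63 \cdot \frac{1}{21} - 2756\right) - 645 = \left(3 - 2756\right) - 645 = -2753 - 645 = -3398$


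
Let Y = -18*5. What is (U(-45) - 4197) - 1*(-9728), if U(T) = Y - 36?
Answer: 5405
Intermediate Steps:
Y = -90
U(T) = -126 (U(T) = -90 - 36 = -126)
(U(-45) - 4197) - 1*(-9728) = (-126 - 4197) - 1*(-9728) = -4323 + 9728 = 5405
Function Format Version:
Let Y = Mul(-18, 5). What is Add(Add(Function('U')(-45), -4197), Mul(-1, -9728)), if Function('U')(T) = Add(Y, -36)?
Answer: 5405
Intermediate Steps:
Y = -90
Function('U')(T) = -126 (Function('U')(T) = Add(-90, -36) = -126)
Add(Add(Function('U')(-45), -4197), Mul(-1, -9728)) = Add(Add(-126, -4197), Mul(-1, -9728)) = Add(-4323, 9728) = 5405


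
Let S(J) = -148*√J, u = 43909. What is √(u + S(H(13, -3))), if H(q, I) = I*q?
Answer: √(43909 - 148*I*√39) ≈ 209.56 - 2.205*I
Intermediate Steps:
√(u + S(H(13, -3))) = √(43909 - 148*I*√39)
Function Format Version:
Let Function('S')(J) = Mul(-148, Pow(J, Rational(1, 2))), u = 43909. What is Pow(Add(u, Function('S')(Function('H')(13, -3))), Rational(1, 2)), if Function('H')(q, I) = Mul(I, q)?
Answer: Pow(Add(43909, Mul(-148, I, Pow(39, Rational(1, 2)))), Rational(1, 2)) ≈ Add(209.56, Mul(-2.205, I))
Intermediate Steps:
Pow(Add(u, Function('S')(Function('H')(13, -3))), Rational(1, 2)) = Pow(Add(43909, Mul(-148, Pow(Mul(-3, 13), Rational(1, 2)))), Rational(1, 2)) = Pow(Add(43909, Mul(-148, Pow(-39, Rational(1, 2)))), Rational(1, 2)) = Pow(Add(43909, Mul(-148, Mul(I, Pow(39, Rational(1, 2))))), Rational(1, 2)) = Pow(Add(43909, Mul(-148, I, Pow(39, Rational(1, 2)))), Rational(1, 2))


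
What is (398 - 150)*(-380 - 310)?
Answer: -171120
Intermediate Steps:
(398 - 150)*(-380 - 310) = 248*(-690) = -171120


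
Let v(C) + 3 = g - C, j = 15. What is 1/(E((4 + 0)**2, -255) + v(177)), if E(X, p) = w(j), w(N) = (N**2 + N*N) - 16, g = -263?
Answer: -1/9 ≈ -0.11111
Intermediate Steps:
v(C) = -266 - C (v(C) = -3 + (-263 - C) = -266 - C)
w(N) = -16 + 2*N**2 (w(N) = (N**2 + N**2) - 16 = 2*N**2 - 16 = -16 + 2*N**2)
E(X, p) = 434 (E(X, p) = -16 + 2*15**2 = -16 + 2*225 = -16 + 450 = 434)
1/(E((4 + 0)**2, -255) + v(177)) = 1/(434 + (-266 - 1*177)) = 1/(434 + (-266 - 177)) = 1/(434 - 443) = 1/(-9) = -1/9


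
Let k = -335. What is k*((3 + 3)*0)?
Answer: 0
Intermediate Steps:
k*((3 + 3)*0) = -335*(3 + 3)*0 = -2010*0 = -335*0 = 0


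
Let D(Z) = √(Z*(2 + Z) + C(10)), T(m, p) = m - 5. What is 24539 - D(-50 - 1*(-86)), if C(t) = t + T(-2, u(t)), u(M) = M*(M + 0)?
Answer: 24539 - √1371 ≈ 24502.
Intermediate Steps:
u(M) = M² (u(M) = M*M = M²)
T(m, p) = -5 + m
C(t) = -7 + t (C(t) = t + (-5 - 2) = t - 7 = -7 + t)
D(Z) = √(3 + Z*(2 + Z)) (D(Z) = √(Z*(2 + Z) + (-7 + 10)) = √(Z*(2 + Z) + 3) = √(3 + Z*(2 + Z)))
24539 - D(-50 - 1*(-86)) = 24539 - √(3 + (-50 - 1*(-86))² + 2*(-50 - 1*(-86))) = 24539 - √(3 + (-50 + 86)² + 2*(-50 + 86)) = 24539 - √(3 + 36² + 2*36) = 24539 - √(3 + 1296 + 72) = 24539 - √1371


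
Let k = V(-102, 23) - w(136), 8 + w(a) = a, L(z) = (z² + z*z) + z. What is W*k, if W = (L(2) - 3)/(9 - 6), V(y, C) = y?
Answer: -1610/3 ≈ -536.67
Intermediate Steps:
L(z) = z + 2*z² (L(z) = (z² + z²) + z = 2*z² + z = z + 2*z²)
W = 7/3 (W = (2*(1 + 2*2) - 3)/(9 - 6) = (2*(1 + 4) - 3)/3 = (2*5 - 3)*(⅓) = (10 - 3)*(⅓) = 7*(⅓) = 7/3 ≈ 2.3333)
w(a) = -8 + a
k = -230 (k = -102 - (-8 + 136) = -102 - 1*128 = -102 - 128 = -230)
W*k = (7/3)*(-230) = -1610/3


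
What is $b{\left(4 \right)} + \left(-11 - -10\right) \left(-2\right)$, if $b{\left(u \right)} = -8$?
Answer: $-6$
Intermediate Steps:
$b{\left(4 \right)} + \left(-11 - -10\right) \left(-2\right) = -8 + \left(-11 - -10\right) \left(-2\right) = -8 + \left(-11 + 10\right) \left(-2\right) = -8 - -2 = -8 + 2 = -6$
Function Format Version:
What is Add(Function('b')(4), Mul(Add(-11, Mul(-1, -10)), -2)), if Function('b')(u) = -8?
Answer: -6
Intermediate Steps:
Add(Function('b')(4), Mul(Add(-11, Mul(-1, -10)), -2)) = Add(-8, Mul(Add(-11, Mul(-1, -10)), -2)) = Add(-8, Mul(Add(-11, 10), -2)) = Add(-8, Mul(-1, -2)) = Add(-8, 2) = -6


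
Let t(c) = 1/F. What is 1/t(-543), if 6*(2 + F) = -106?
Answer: -59/3 ≈ -19.667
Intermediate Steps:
F = -59/3 (F = -2 + (1/6)*(-106) = -2 - 53/3 = -59/3 ≈ -19.667)
t(c) = -3/59 (t(c) = 1/(-59/3) = -3/59)
1/t(-543) = 1/(-3/59) = -59/3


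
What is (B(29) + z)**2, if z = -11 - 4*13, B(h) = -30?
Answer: 8649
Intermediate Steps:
z = -63 (z = -11 - 52 = -63)
(B(29) + z)**2 = (-30 - 63)**2 = (-93)**2 = 8649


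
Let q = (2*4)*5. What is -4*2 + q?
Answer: 32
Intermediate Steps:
q = 40 (q = 8*5 = 40)
-4*2 + q = -4*2 + 40 = -8 + 40 = 32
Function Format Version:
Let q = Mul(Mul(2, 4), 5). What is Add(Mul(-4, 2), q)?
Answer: 32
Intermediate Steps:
q = 40 (q = Mul(8, 5) = 40)
Add(Mul(-4, 2), q) = Add(Mul(-4, 2), 40) = Add(-8, 40) = 32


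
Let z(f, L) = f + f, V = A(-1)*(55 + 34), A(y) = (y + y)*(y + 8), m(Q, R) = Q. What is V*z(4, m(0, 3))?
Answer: -9968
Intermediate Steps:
A(y) = 2*y*(8 + y) (A(y) = (2*y)*(8 + y) = 2*y*(8 + y))
V = -1246 (V = (2*(-1)*(8 - 1))*(55 + 34) = (2*(-1)*7)*89 = -14*89 = -1246)
z(f, L) = 2*f
V*z(4, m(0, 3)) = -2492*4 = -1246*8 = -9968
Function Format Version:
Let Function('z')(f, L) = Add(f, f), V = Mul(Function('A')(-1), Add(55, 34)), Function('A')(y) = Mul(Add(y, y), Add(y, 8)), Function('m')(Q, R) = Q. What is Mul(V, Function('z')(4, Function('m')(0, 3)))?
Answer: -9968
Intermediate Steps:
Function('A')(y) = Mul(2, y, Add(8, y)) (Function('A')(y) = Mul(Mul(2, y), Add(8, y)) = Mul(2, y, Add(8, y)))
V = -1246 (V = Mul(Mul(2, -1, Add(8, -1)), Add(55, 34)) = Mul(Mul(2, -1, 7), 89) = Mul(-14, 89) = -1246)
Function('z')(f, L) = Mul(2, f)
Mul(V, Function('z')(4, Function('m')(0, 3))) = Mul(-1246, Mul(2, 4)) = Mul(-1246, 8) = -9968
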